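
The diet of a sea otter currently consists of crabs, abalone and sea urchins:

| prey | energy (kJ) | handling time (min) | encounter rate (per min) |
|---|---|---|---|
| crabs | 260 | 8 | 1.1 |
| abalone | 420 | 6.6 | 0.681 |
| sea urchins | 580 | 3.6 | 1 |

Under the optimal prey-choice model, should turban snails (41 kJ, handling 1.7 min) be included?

No

Current rate: (1.1×260 + 0.681×420 + 1×580)/(1 + 1.1×8 + 0.681×6.6 + 1×3.6) = 64.38 kJ/min.
Profitability of turban snails: 41/1.7 = 24.12 kJ/min.
Since 24.12 < R, time spent handling turban snails is better spent searching.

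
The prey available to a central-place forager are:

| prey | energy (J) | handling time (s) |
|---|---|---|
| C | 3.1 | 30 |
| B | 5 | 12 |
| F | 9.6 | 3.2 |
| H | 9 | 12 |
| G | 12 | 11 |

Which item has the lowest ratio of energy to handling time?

In descending order of E/h:
F: 9.6/3.2 = 3 J/s
G: 12/11 = 1.09 J/s
H: 9/12 = 0.75 J/s
B: 5/12 = 0.417 J/s
C: 3.1/30 = 0.103 J/s

C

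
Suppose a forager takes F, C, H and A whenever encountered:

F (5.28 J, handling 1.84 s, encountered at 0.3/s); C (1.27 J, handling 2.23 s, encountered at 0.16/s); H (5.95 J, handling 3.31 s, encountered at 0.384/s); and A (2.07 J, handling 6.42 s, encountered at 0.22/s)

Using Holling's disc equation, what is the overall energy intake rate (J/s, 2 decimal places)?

R = Σλ_iE_i / (1 + Σλ_ih_i)
Numerator: 0.3×5.28 + 0.16×1.27 + 0.384×5.95 + 0.22×2.07 = 4.527
Denominator: 1 + 0.3×1.84 + 0.16×2.23 + 0.384×3.31 + 0.22×6.42 = 4.592
R = 4.527/4.592 = 0.9859 J/s

0.99 J/s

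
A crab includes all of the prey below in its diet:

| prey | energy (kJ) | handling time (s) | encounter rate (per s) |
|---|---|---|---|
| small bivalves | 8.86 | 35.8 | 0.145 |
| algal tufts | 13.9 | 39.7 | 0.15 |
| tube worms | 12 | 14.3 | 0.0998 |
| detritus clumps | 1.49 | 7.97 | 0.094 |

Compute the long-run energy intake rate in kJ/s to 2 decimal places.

0.33 kJ/s

R = (0.145×8.86 + 0.15×13.9 + 0.0998×12 + 0.094×1.49) / (1 + 0.145×35.8 + 0.15×39.7 + 0.0998×14.3 + 0.094×7.97) = 4.707/14.32 = 0.3287 kJ/s.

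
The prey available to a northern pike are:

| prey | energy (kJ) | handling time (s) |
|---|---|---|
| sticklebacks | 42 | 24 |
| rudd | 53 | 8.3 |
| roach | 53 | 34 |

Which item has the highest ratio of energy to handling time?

rudd

Profitability E/h (kJ/s): sticklebacks = 42/24 = 1.75, rudd = 53/8.3 = 6.39, roach = 53/34 = 1.56.
Ranked: rudd > sticklebacks > roach.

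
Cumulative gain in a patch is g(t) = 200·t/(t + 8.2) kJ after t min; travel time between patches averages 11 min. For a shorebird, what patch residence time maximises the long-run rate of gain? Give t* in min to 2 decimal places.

Maximise g(t)/(T+t): set derivative to zero → g'(t)(T+t) = g(t).
g'(t) = 200·8.2/(t + 8.2)². Setting 200·8.2/(t+8.2)² = 200t/[(t+8.2)(11+t)] gives 8.2(11+t) = t(t+8.2), so t² = 8.2×11 = 90.2.
t* = √90.2 = 9.497 min.

9.50 min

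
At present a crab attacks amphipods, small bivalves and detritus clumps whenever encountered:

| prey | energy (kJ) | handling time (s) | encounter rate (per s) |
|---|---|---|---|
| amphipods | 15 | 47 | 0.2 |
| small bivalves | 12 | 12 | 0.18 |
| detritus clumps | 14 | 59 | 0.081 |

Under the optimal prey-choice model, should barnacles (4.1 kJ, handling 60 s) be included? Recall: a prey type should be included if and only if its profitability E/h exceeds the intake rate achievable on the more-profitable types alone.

On amphipods, small bivalves and detritus clumps alone, R = ΣλE/(1+Σλh) = 6.294/17.34 = 0.363 kJ/s.
Profitability of barnacles: 4.1/60 = 0.06833 kJ/s.
Since 0.06833 < R, time spent handling barnacles is better spent searching.

No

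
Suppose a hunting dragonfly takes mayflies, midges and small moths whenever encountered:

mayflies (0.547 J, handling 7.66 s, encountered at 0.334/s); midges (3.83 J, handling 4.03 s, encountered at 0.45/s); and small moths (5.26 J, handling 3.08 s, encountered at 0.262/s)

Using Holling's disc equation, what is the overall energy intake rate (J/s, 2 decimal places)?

0.53 J/s

Energy encountered per unit search time: 0.334×0.547 + 0.45×3.83 + 0.262×5.26 = 3.284 J/s.
Handling time per unit search time: 0.334×7.66 + 0.45×4.03 + 0.262×3.08 = 5.179.
Rate = 3.284/(1 + 5.179) = 0.5315 J/s.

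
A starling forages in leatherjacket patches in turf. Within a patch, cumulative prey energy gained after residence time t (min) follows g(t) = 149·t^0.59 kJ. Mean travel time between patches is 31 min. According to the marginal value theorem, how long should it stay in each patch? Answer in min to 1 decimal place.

44.6 min

By the marginal value theorem, leave when the instantaneous gain rate g'(t) equals the habitat-wide average g(t)/(T + t).
g'(t) = 0.59·149·t^-0.41. Setting 0.59·149·t^-0.41 = 149·t^0.59/(31+t) gives 0.59(31+t) = t, so 0.41·t = 0.59×31.
t* = 0.59×31/0.41 = 44.61 min.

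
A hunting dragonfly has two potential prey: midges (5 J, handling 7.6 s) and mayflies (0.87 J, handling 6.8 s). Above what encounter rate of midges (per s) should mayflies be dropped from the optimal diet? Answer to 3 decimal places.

Drop mayflies once their profitability E₂/h₂ falls below the rate achievable on midges alone: E₂/h₂ = λE₁/(1 + λh₁).
Solve for λ: λE₁h₂ = E₂(1 + λh₁) → λ(E₁h₂ − E₂h₁) = E₂ → λ = E₂/(E₁h₂ − E₂h₁).
λ = 0.87/(5×6.8 − 0.87×7.6) = 0.87/27.39 = 0.03177 per s.

0.032 per s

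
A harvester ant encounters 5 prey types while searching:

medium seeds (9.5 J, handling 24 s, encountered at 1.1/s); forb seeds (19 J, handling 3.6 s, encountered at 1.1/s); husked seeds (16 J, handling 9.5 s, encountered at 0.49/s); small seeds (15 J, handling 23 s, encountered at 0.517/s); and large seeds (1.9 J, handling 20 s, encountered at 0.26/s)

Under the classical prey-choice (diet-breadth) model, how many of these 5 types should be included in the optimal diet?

Rank by E/h (J/s): forb seeds 5.28, husked seeds 1.68, small seeds 0.652, medium seeds 0.396, large seeds 0.095. Include each in turn until the next type's E/h falls below the running intake rate.
Rate on top 1: 4.214. husked seeds: 1.68 < 4.214 → exclude; stop.
Optimal diet: forb seeds — 1 of 5 types.

1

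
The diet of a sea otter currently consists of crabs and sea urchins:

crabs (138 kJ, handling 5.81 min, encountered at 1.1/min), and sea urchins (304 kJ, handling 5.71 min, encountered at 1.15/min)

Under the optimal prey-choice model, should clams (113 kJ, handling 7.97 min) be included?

No

On crabs and sea urchins alone, R = ΣλE/(1+Σλh) = 501.4/13.96 = 35.92 kJ/min.
clams: E/h = 113/7.97 = 14.18 kJ/min.
Since 14.18 < R, time spent handling clams is better spent searching.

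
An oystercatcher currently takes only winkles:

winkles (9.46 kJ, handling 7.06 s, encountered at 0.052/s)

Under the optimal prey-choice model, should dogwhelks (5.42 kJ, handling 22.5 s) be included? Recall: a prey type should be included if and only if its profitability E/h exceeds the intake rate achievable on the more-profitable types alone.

Current rate: (0.052×9.46)/(1 + 0.052×7.06) = 0.3598 kJ/s.
dogwhelks: E/h = 5.42/22.5 = 0.2409 kJ/s.
0.2409 < 0.3598, so adding dogwhelks would lower the average — exclude it.

No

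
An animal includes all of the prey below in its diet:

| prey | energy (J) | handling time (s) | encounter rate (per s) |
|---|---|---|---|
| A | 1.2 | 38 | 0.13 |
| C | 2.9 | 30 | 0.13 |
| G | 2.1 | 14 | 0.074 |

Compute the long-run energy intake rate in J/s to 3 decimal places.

0.063 J/s

R = Σλ_iE_i / (1 + Σλ_ih_i)
Numerator: 0.13×1.2 + 0.13×2.9 + 0.074×2.1 = 0.6884
Denominator: 1 + 0.13×38 + 0.13×30 + 0.074×14 = 10.88
R = 0.6884/10.88 = 0.0633 J/s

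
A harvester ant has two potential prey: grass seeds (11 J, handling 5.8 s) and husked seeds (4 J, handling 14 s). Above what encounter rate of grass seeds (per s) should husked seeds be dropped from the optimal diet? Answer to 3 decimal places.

At the threshold, the rate on grass seeds alone equals the profitability of husked seeds: λ·11/(1 + λ·5.8) = 4/14 = 0.2857.
Rearranging, λ(11 − 0.2857×5.8) = 0.2857, so λ = 0.2857/9.343 = 0.03058 per s.

0.031 per s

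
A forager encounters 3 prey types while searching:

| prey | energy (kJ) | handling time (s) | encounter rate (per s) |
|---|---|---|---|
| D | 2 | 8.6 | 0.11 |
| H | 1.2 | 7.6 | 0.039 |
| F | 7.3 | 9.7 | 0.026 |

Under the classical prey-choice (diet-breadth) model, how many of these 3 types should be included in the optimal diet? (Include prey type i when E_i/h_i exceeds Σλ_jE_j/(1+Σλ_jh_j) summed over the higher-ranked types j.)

2

Rank by E/h (kJ/s): F 0.753, D 0.233, H 0.158. Include each in turn until the next type's E/h falls below the running intake rate.
Rate on top 1: 0.1516. D: 0.233 > 0.1516 → include.
Rate on top 2: 0.1864. H: 0.158 < 0.1864 → exclude; stop.
Optimal diet: F, D — 2 of 3 types.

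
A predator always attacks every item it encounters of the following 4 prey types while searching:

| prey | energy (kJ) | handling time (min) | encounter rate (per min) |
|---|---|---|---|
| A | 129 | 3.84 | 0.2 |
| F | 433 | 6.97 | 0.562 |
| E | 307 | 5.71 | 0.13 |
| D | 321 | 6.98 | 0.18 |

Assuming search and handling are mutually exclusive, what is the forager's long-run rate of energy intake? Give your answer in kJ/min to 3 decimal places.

R = (0.2×129 + 0.562×433 + 0.13×307 + 0.18×321) / (1 + 0.2×3.84 + 0.562×6.97 + 0.13×5.71 + 0.18×6.98) = 366.8/7.684 = 47.74 kJ/min.

47.741 kJ/min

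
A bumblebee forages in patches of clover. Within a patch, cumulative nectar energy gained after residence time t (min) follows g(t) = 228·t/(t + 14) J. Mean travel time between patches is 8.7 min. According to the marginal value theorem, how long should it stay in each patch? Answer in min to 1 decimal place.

11.0 min

Maximise g(t)/(T+t): set derivative to zero → g'(t)(T+t) = g(t).
g'(t) = 228·14/(t + 14)². Setting 228·14/(t+14)² = 228t/[(t+14)(8.7+t)] gives 14(8.7+t) = t(t+14), so t² = 14×8.7 = 121.8.
t* = √121.8 = 11.04 min.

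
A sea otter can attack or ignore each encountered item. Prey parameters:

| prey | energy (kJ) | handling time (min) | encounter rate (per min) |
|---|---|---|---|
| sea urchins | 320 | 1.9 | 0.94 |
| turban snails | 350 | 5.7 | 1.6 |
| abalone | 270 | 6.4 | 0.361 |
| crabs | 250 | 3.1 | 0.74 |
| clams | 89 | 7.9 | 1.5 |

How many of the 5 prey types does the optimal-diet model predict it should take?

Profitabilities (E/h, kJ/min): sea urchins 168, crabs 80.6, turban snails 61.4, abalone 42.2, clams 11.3. Add prey in this order while the next type's profitability exceeds the intake rate on those already taken.
Rate on top 1: 108. crabs: 80.6 < 108 → exclude; stop.
Optimal diet: sea urchins — 1 of 5 types.

1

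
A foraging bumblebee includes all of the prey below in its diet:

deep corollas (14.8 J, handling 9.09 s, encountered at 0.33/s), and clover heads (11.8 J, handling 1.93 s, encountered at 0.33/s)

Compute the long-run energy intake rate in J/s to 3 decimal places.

R = Σλ_iE_i / (1 + Σλ_ih_i)
Numerator: 0.33×14.8 + 0.33×11.8 = 8.778
Denominator: 1 + 0.33×9.09 + 0.33×1.93 = 4.637
R = 8.778/4.637 = 1.893 J/s

1.893 J/s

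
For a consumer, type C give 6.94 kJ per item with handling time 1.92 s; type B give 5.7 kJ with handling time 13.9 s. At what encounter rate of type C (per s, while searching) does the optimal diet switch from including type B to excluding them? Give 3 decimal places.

At the threshold, the rate on type C alone equals the profitability of type B: λ·6.94/(1 + λ·1.92) = 5.7/13.9 = 0.4101.
Rearranging, λ(6.94 − 0.4101×1.92) = 0.4101, so λ = 0.4101/6.153 = 0.06665 per s.

0.067 per s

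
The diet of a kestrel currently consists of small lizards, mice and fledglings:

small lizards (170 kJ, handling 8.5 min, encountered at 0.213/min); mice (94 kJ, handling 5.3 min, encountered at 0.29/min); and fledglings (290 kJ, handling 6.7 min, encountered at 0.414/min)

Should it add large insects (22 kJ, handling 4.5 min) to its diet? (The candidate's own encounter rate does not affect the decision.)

No

Intake rate on the current diet: R = (0.213×170 + 0.29×94 + 0.414×290) / (1 + 0.213×8.5 + 0.29×5.3 + 0.414×6.7) = 183.5/7.121 = 25.77 kJ/min.
Profitability of large insects: 22/4.5 = 4.889 kJ/min.
4.889 < 25.77, so adding large insects would lower the average — exclude it.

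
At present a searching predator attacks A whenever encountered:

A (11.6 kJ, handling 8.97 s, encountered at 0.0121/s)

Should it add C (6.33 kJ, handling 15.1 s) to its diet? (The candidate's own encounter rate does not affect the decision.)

Current rate: (0.0121×11.6)/(1 + 0.0121×8.97) = 0.1266 kJ/s.
C: E/h = 6.33/15.1 = 0.4192 kJ/s.
Since 0.4192 > R, including C increases the long-run rate.

Yes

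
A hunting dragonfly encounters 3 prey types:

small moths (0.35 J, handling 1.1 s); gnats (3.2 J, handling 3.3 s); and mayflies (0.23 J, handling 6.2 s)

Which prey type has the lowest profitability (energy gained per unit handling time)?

In descending order of E/h:
gnats: 3.2/3.3 = 0.97 J/s
small moths: 0.35/1.1 = 0.318 J/s
mayflies: 0.23/6.2 = 0.0371 J/s

mayflies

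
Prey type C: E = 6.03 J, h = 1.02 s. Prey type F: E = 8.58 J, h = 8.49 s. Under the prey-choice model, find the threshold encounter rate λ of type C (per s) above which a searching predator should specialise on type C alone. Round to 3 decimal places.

The zero-one rule: include type F iff E₂/h₂ > λE₁/(1+λh₁). Equality gives the switch point.
λE₁h₂ = E₂ + λE₂h₁ ⇒ λ = E₂/(E₁h₂ − E₂h₁) = 8.58/(51.19 − 8.752) = 0.2022 per s.

0.202 per s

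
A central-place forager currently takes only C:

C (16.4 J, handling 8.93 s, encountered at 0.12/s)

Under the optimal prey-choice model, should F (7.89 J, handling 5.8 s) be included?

Current rate: (0.12×16.4)/(1 + 0.12×8.93) = 0.95 J/s.
F: E/h = 7.89/5.8 = 1.36 J/s.
Since 1.36 > R, including F increases the long-run rate.

Yes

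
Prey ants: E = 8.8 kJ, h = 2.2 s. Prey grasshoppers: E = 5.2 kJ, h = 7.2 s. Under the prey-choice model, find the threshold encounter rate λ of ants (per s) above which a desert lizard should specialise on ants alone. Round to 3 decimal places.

0.100 per s

Drop grasshoppers once their profitability E₂/h₂ falls below the rate achievable on ants alone: E₂/h₂ = λE₁/(1 + λh₁).
Solve for λ: λE₁h₂ = E₂(1 + λh₁) → λ(E₁h₂ − E₂h₁) = E₂ → λ = E₂/(E₁h₂ − E₂h₁).
λ = 5.2/(8.8×7.2 − 5.2×2.2) = 5.2/51.92 = 0.1002 per s.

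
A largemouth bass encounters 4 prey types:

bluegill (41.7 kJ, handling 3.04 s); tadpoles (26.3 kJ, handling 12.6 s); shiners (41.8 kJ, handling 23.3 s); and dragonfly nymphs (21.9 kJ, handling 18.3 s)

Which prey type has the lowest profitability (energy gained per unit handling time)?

In descending order of E/h:
bluegill: 41.7/3.04 = 13.7 kJ/s
tadpoles: 26.3/12.6 = 2.09 kJ/s
shiners: 41.8/23.3 = 1.79 kJ/s
dragonfly nymphs: 21.9/18.3 = 1.2 kJ/s

dragonfly nymphs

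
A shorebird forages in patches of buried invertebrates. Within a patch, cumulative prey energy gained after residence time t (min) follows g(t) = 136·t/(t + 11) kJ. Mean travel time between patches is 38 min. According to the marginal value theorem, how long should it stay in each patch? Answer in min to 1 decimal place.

By the marginal value theorem, leave when the instantaneous gain rate g'(t) equals the habitat-wide average g(t)/(T + t).
g'(t) = 136·11/(t + 11)². Setting 136·11/(t+11)² = 136t/[(t+11)(38+t)] gives 11(38+t) = t(t+11), so t² = 11×38 = 418.
t* = √418 = 20.45 min.

20.4 min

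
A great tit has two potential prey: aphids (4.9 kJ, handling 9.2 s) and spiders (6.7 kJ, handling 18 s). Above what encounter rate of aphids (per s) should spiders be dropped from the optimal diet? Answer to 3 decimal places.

0.252 per s

At the threshold, the rate on aphids alone equals the profitability of spiders: λ·4.9/(1 + λ·9.2) = 6.7/18 = 0.3722.
Rearranging, λ(4.9 − 0.3722×9.2) = 0.3722, so λ = 0.3722/1.476 = 0.2523 per s.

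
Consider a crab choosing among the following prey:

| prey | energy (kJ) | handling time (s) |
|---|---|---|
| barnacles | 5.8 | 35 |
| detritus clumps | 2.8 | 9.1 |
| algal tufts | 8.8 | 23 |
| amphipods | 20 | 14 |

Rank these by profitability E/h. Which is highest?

amphipods

In descending order of E/h:
amphipods: 20/14 = 1.43 kJ/s
algal tufts: 8.8/23 = 0.383 kJ/s
detritus clumps: 2.8/9.1 = 0.308 kJ/s
barnacles: 5.8/35 = 0.166 kJ/s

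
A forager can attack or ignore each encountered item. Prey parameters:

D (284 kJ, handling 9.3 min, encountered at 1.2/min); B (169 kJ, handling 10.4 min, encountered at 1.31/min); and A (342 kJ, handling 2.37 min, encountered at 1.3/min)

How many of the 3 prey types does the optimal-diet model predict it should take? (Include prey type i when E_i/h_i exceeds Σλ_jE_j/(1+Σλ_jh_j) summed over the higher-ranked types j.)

1

Profitabilities (E/h, kJ/min): A 144, D 30.5, B 16.2. Add prey in this order while the next type's profitability exceeds the intake rate on those already taken.
Rate on top 1: 108.9. D: 30.5 < 108.9 → exclude; stop.
Optimal diet: A — 1 of 3 types.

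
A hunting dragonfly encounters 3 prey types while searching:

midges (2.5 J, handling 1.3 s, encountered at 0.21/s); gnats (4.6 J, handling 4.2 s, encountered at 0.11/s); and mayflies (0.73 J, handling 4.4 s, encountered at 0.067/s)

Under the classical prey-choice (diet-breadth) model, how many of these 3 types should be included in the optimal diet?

Profitabilities (E/h, J/s): midges 1.92, gnats 1.1, mayflies 0.166. Add prey in this order while the next type's profitability exceeds the intake rate on those already taken.
Rate on top 1: 0.4124. gnats: 1.1 > 0.4124 → include.
Rate on top 2: 0.5942. mayflies: 0.166 < 0.5942 → exclude; stop.
Optimal diet: midges, gnats — 2 of 3 types.

2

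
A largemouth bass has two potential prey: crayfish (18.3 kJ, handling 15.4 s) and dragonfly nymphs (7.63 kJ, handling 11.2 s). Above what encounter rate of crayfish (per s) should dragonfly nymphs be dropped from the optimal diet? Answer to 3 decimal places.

The zero-one rule: include dragonfly nymphs iff E₂/h₂ > λE₁/(1+λh₁). Equality gives the switch point.
λE₁h₂ = E₂ + λE₂h₁ ⇒ λ = E₂/(E₁h₂ − E₂h₁) = 7.63/(205 − 117.5) = 0.08724 per s.

0.087 per s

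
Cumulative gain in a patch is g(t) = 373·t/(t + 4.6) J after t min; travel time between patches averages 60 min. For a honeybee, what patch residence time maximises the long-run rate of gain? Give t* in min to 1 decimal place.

16.6 min

Optimal t* satisfies g'(t*) = g(t*)/(T + t*).
g'(t) = 373·4.6/(t + 4.6)². Setting 373·4.6/(t+4.6)² = 373t/[(t+4.6)(60+t)] gives 4.6(60+t) = t(t+4.6), so t² = 4.6×60 = 276.
t* = √276 = 16.61 min.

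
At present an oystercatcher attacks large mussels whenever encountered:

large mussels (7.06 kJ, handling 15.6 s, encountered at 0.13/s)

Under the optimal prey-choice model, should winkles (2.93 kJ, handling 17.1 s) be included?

Intake rate on the current diet: R = (0.13×7.06) / (1 + 0.13×15.6) = 0.9178/3.028 = 0.3031 kJ/s.
winkles: E/h = 2.93/17.1 = 0.1713 kJ/s.
0.1713 < 0.3031, so adding winkles would lower the average — exclude it.

No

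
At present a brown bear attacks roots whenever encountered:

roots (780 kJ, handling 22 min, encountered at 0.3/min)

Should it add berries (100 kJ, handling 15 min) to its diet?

No

On roots alone, R = ΣλE/(1+Σλh) = 234/7.6 = 30.79 kJ/min.
berries: E/h = 100/15 = 6.667 kJ/min.
6.667 < 30.79, so adding berries would lower the average — exclude it.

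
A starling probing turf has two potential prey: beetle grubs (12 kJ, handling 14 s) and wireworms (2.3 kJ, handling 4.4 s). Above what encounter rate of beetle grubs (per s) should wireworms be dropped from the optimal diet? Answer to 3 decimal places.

Drop wireworms once their profitability E₂/h₂ falls below the rate achievable on beetle grubs alone: E₂/h₂ = λE₁/(1 + λh₁).
Solve for λ: λE₁h₂ = E₂(1 + λh₁) → λ(E₁h₂ − E₂h₁) = E₂ → λ = E₂/(E₁h₂ − E₂h₁).
λ = 2.3/(12×4.4 − 2.3×14) = 2.3/20.6 = 0.1117 per s.

0.112 per s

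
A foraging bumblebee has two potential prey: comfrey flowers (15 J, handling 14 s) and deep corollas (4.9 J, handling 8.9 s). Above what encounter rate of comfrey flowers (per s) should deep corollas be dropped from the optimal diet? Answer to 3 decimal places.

0.076 per s

The zero-one rule: include deep corollas iff E₂/h₂ > λE₁/(1+λh₁). Equality gives the switch point.
λE₁h₂ = E₂ + λE₂h₁ ⇒ λ = E₂/(E₁h₂ − E₂h₁) = 4.9/(133.5 − 68.6) = 0.0755 per s.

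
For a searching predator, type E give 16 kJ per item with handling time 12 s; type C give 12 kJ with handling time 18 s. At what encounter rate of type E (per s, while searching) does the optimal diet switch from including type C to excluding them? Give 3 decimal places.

0.083 per s

The zero-one rule: include type C iff E₂/h₂ > λE₁/(1+λh₁). Equality gives the switch point.
λE₁h₂ = E₂ + λE₂h₁ ⇒ λ = E₂/(E₁h₂ − E₂h₁) = 12/(288 − 144) = 0.08333 per s.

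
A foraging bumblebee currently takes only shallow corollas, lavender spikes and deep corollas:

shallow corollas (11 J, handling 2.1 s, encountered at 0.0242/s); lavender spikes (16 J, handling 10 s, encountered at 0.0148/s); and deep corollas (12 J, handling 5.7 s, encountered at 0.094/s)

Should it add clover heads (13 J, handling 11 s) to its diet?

Intake rate on the current diet: R = (0.0242×11 + 0.0148×16 + 0.094×12) / (1 + 0.0242×2.1 + 0.0148×10 + 0.094×5.7) = 1.631/1.735 = 0.9403 J/s.
Profitability of clover heads: 13/11 = 1.182 J/s.
1.182 > 0.9403, so adding clover heads raises the average — include it.

Yes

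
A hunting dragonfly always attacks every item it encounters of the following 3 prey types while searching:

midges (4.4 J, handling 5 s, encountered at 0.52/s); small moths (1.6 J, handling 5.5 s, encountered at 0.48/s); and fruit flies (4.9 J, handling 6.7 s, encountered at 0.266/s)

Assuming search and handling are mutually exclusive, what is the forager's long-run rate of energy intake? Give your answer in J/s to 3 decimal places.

Energy encountered per unit search time: 0.52×4.4 + 0.48×1.6 + 0.266×4.9 = 4.359 J/s.
Handling time per unit search time: 0.52×5 + 0.48×5.5 + 0.266×6.7 = 7.022.
Rate = 4.359/(1 + 7.022) = 0.5434 J/s.

0.543 J/s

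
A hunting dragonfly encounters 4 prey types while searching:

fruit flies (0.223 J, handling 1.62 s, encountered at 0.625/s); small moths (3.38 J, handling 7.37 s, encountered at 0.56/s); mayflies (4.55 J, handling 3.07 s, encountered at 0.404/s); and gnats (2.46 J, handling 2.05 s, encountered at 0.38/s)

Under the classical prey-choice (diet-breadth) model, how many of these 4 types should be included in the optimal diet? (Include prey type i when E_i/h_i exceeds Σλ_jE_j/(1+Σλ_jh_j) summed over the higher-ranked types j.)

Profitabilities (E/h, J/s): mayflies 1.48, gnats 1.2, small moths 0.459, fruit flies 0.138. Add prey in this order while the next type's profitability exceeds the intake rate on those already taken.
Rate on top 1: 0.8205. gnats: 1.2 > 0.8205 → include.
Rate on top 2: 0.9184. small moths: 0.459 < 0.9184 → exclude; stop.
Optimal diet: mayflies, gnats — 2 of 4 types.

2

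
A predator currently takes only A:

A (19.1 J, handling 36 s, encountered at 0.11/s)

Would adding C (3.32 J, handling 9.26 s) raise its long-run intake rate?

Current rate: (0.11×19.1)/(1 + 0.11×36) = 0.4236 J/s.
Profitability of C: 3.32/9.26 = 0.3585 J/s.
0.3585 < 0.4236, so adding C would lower the average — exclude it.

No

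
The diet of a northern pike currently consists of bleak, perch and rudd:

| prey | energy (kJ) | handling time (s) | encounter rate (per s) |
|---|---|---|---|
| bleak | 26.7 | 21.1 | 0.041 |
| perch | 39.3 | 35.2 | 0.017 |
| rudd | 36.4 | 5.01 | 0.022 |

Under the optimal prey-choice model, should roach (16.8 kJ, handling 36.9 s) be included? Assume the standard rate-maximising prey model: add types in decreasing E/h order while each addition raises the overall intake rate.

Intake rate on the current diet: R = (0.041×26.7 + 0.017×39.3 + 0.022×36.4) / (1 + 0.041×21.1 + 0.017×35.2 + 0.022×5.01) = 2.564/2.574 = 0.9961 kJ/s.
Profitability of roach: 16.8/36.9 = 0.4553 kJ/s.
Since 0.4553 < R, time spent handling roach is better spent searching.

No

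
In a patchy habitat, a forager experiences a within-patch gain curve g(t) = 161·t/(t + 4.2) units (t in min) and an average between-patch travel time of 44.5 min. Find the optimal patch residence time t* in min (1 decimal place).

Optimal t* satisfies g'(t*) = g(t*)/(T + t*).
g'(t) = 161·4.2/(t + 4.2)². Setting 161·4.2/(t+4.2)² = 161t/[(t+4.2)(44.5+t)] gives 4.2(44.5+t) = t(t+4.2), so t² = 4.2×44.5 = 186.9.
t* = √186.9 = 13.67 min.

13.7 min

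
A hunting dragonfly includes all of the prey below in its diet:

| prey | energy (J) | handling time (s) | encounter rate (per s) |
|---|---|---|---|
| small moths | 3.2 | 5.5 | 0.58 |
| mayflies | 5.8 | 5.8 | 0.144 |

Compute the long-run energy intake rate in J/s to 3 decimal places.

0.536 J/s

Energy encountered per unit search time: 0.58×3.2 + 0.144×5.8 = 2.691 J/s.
Handling time per unit search time: 0.58×5.5 + 0.144×5.8 = 4.025.
Rate = 2.691/(1 + 4.025) = 0.5355 J/s.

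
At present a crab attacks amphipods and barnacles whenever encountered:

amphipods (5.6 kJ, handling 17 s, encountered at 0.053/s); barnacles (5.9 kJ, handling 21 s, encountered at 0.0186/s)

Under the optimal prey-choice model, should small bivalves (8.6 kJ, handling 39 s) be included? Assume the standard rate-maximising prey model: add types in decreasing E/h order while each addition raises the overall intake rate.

Current rate: (0.053×5.6 + 0.0186×5.9)/(1 + 0.053×17 + 0.0186×21) = 0.1774 kJ/s.
small bivalves: E/h = 8.6/39 = 0.2205 kJ/s.
0.2205 > 0.1774, so adding small bivalves raises the average — include it.

Yes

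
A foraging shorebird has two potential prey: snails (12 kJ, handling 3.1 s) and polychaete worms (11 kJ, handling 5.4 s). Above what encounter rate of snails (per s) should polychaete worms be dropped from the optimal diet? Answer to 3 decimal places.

At the threshold, the rate on snails alone equals the profitability of polychaete worms: λ·12/(1 + λ·3.1) = 11/5.4 = 2.037.
Rearranging, λ(12 − 2.037×3.1) = 2.037, so λ = 2.037/5.685 = 0.3583 per s.

0.358 per s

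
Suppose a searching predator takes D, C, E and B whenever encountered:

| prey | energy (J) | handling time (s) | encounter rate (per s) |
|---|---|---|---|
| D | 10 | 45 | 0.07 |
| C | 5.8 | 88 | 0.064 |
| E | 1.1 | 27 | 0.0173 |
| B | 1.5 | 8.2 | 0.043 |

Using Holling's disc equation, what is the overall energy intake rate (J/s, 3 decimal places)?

R = (0.07×10 + 0.064×5.8 + 0.0173×1.1 + 0.043×1.5) / (1 + 0.07×45 + 0.064×88 + 0.0173×27 + 0.043×8.2) = 1.155/10.6 = 0.1089 J/s.

0.109 J/s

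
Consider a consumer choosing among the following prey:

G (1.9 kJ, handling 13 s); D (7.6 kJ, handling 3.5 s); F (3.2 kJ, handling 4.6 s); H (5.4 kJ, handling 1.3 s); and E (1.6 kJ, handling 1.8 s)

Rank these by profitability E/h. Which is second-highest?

Profitability E/h (kJ/s): G = 1.9/13 = 0.146, D = 7.6/3.5 = 2.17, F = 3.2/4.6 = 0.696, H = 5.4/1.3 = 4.15, E = 1.6/1.8 = 0.889.
Ranked: H > D > E > F > G.

D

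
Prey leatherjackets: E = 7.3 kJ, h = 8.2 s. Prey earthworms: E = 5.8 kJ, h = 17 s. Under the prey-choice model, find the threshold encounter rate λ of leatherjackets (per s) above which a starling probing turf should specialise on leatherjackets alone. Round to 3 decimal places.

Drop earthworms once their profitability E₂/h₂ falls below the rate achievable on leatherjackets alone: E₂/h₂ = λE₁/(1 + λh₁).
Solve for λ: λE₁h₂ = E₂(1 + λh₁) → λ(E₁h₂ − E₂h₁) = E₂ → λ = E₂/(E₁h₂ − E₂h₁).
λ = 5.8/(7.3×17 − 5.8×8.2) = 5.8/76.54 = 0.07578 per s.

0.076 per s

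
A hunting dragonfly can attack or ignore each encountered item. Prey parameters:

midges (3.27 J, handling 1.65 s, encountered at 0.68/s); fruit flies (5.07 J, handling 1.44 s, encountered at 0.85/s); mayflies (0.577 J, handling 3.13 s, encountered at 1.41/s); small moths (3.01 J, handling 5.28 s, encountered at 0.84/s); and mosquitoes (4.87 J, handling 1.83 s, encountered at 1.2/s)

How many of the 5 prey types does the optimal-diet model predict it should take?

E/h in descending order: fruit flies 3.52, mosquitoes 2.66, midges 1.98, small moths 0.57, mayflies 0.184 J/s. The optimal diet is the largest prefix of this list for which every included type satisfies E_i/h_i > R on the types above it.
Rate on top 1: 1.938. mosquitoes: 2.66 > 1.938 → include.
Rate on top 2: 2.297. midges: 1.98 < 2.297 → exclude; stop.
Optimal diet: fruit flies, mosquitoes — 2 of 5 types.

2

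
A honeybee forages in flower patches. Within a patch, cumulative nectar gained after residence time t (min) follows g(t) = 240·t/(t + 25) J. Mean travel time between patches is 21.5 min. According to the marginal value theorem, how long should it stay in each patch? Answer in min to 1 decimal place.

23.2 min

By the marginal value theorem, leave when the instantaneous gain rate g'(t) equals the habitat-wide average g(t)/(T + t).
g'(t) = 240·25/(t + 25)². Setting 240·25/(t+25)² = 240t/[(t+25)(21.5+t)] gives 25(21.5+t) = t(t+25), so t² = 25×21.5 = 537.5.
t* = √537.5 = 23.18 min.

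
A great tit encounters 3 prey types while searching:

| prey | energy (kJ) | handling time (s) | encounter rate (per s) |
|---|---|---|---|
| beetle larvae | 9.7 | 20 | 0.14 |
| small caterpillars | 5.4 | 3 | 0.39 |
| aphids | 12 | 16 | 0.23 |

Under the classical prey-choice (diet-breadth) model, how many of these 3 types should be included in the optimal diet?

1

Profitabilities (E/h, kJ/s): small caterpillars 1.8, aphids 0.75, beetle larvae 0.485. Add prey in this order while the next type's profitability exceeds the intake rate on those already taken.
Rate on top 1: 0.9705. aphids: 0.75 < 0.9705 → exclude; stop.
Optimal diet: small caterpillars — 1 of 3 types.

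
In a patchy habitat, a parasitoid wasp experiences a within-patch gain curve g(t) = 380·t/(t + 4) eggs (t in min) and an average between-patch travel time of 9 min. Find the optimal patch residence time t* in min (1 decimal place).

Maximise g(t)/(T+t): set derivative to zero → g'(t)(T+t) = g(t).
g'(t) = 380·4/(t + 4)². Setting 380·4/(t+4)² = 380t/[(t+4)(9+t)] gives 4(9+t) = t(t+4), so t² = 4×9 = 36.
t* = √36 = 6 min.

6.0 min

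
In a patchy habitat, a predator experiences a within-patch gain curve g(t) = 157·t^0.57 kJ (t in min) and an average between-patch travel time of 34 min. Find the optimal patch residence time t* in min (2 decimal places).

45.07 min

By the marginal value theorem, leave when the instantaneous gain rate g'(t) equals the habitat-wide average g(t)/(T + t).
g'(t) = 0.57·157·t^-0.43. Setting 0.57·157·t^-0.43 = 157·t^0.57/(34+t) gives 0.57(34+t) = t, so 0.43·t = 0.57×34.
t* = 0.57×34/0.43 = 45.07 min.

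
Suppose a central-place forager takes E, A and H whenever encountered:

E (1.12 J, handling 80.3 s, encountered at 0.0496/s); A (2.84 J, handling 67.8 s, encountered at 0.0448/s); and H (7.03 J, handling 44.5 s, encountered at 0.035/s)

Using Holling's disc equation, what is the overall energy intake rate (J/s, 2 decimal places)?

R = Σλ_iE_i / (1 + Σλ_ih_i)
Numerator: 0.0496×1.12 + 0.0448×2.84 + 0.035×7.03 = 0.4288
Denominator: 1 + 0.0496×80.3 + 0.0448×67.8 + 0.035×44.5 = 9.578
R = 0.4288/9.578 = 0.04477 J/s

0.04 J/s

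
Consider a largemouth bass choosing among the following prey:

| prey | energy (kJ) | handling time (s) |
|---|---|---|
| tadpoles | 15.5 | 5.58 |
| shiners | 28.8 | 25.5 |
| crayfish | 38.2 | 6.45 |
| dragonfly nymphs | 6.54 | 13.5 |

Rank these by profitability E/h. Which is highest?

crayfish

Profitability E/h (kJ/s): tadpoles = 15.5/5.58 = 2.78, shiners = 28.8/25.5 = 1.13, crayfish = 38.2/6.45 = 5.92, dragonfly nymphs = 6.54/13.5 = 0.484.
Ranked: crayfish > tadpoles > shiners > dragonfly nymphs.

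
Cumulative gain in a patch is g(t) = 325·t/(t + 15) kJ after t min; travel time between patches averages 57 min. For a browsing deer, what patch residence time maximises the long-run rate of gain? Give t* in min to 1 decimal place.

29.2 min

By the marginal value theorem, leave when the instantaneous gain rate g'(t) equals the habitat-wide average g(t)/(T + t).
g'(t) = 325·15/(t + 15)². Setting 325·15/(t+15)² = 325t/[(t+15)(57+t)] gives 15(57+t) = t(t+15), so t² = 15×57 = 855.
t* = √855 = 29.24 min.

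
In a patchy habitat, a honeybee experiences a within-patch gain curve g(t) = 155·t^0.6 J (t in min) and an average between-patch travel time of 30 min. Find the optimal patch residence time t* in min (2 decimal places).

Maximise g(t)/(T+t): set derivative to zero → g'(t)(T+t) = g(t).
g'(t) = 0.6·155·t^-0.4. Setting 0.6·155·t^-0.4 = 155·t^0.6/(30+t) gives 0.6(30+t) = t, so 0.40·t = 0.6×30.
t* = 0.6×30/0.40 = 45 min.

45.00 min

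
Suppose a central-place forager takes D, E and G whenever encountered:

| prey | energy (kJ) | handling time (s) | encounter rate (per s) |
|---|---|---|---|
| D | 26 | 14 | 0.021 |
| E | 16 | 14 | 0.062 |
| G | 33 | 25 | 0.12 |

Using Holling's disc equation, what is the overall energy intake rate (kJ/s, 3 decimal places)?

R = Σλ_iE_i / (1 + Σλ_ih_i)
Numerator: 0.021×26 + 0.062×16 + 0.12×33 = 5.498
Denominator: 1 + 0.021×14 + 0.062×14 + 0.12×25 = 5.162
R = 5.498/5.162 = 1.065 kJ/s

1.065 kJ/s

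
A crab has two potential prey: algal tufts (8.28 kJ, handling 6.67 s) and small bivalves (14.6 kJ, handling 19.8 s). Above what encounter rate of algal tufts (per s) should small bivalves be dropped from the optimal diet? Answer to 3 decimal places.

Drop small bivalves once their profitability E₂/h₂ falls below the rate achievable on algal tufts alone: E₂/h₂ = λE₁/(1 + λh₁).
Solve for λ: λE₁h₂ = E₂(1 + λh₁) → λ(E₁h₂ − E₂h₁) = E₂ → λ = E₂/(E₁h₂ − E₂h₁).
λ = 14.6/(8.28×19.8 − 14.6×6.67) = 14.6/66.56 = 0.2193 per s.

0.219 per s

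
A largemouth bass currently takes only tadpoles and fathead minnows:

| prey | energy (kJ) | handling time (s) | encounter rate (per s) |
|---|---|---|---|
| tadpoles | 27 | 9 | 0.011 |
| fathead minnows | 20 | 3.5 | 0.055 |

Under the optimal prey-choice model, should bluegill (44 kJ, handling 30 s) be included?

Yes

On tadpoles and fathead minnows alone, R = ΣλE/(1+Σλh) = 1.397/1.292 = 1.082 kJ/s.
bluegill: E/h = 44/30 = 1.467 kJ/s.
Since 1.467 > R, including bluegill increases the long-run rate.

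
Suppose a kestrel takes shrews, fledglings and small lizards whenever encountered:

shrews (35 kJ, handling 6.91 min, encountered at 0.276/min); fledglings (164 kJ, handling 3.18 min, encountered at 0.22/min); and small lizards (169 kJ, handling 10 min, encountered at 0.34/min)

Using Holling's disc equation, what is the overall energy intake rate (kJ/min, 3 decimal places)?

R = (0.276×35 + 0.22×164 + 0.34×169) / (1 + 0.276×6.91 + 0.22×3.18 + 0.34×10) = 103.2/7.007 = 14.73 kJ/min.

14.729 kJ/min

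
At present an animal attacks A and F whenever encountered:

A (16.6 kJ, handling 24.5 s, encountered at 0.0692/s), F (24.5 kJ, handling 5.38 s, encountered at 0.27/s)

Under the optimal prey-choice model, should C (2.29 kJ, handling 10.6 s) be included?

Intake rate on the current diet: R = (0.0692×16.6 + 0.27×24.5) / (1 + 0.0692×24.5 + 0.27×5.38) = 7.764/4.148 = 1.872 kJ/s.
Profitability of C: 2.29/10.6 = 0.216 kJ/s.
Since 0.216 < R, time spent handling C is better spent searching.

No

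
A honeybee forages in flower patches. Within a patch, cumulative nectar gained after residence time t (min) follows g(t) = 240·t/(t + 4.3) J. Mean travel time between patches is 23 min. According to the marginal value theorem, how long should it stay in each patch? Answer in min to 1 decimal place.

By the marginal value theorem, leave when the instantaneous gain rate g'(t) equals the habitat-wide average g(t)/(T + t).
g'(t) = 240·4.3/(t + 4.3)². Setting 240·4.3/(t+4.3)² = 240t/[(t+4.3)(23+t)] gives 4.3(23+t) = t(t+4.3), so t² = 4.3×23 = 98.9.
t* = √98.9 = 9.945 min.

9.9 min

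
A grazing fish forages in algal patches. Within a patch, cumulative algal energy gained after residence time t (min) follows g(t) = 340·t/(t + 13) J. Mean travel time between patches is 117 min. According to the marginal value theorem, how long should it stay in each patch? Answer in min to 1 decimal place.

39.0 min

Maximise g(t)/(T+t): set derivative to zero → g'(t)(T+t) = g(t).
g'(t) = 340·13/(t + 13)². Setting 340·13/(t+13)² = 340t/[(t+13)(117+t)] gives 13(117+t) = t(t+13), so t² = 13×117 = 1521.
t* = √1521 = 39 min.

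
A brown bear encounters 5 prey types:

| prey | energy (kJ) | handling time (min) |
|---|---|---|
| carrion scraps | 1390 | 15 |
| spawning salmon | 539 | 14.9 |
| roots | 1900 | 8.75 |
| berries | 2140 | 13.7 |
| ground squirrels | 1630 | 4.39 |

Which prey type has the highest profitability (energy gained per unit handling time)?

ground squirrels

In descending order of E/h:
ground squirrels: 1630/4.39 = 371 kJ/min
roots: 1900/8.75 = 217 kJ/min
berries: 2140/13.7 = 156 kJ/min
carrion scraps: 1390/15 = 92.7 kJ/min
spawning salmon: 539/14.9 = 36.2 kJ/min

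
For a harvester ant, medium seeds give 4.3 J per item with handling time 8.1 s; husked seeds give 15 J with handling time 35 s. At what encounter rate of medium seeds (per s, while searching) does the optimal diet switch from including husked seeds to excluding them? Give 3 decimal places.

Drop husked seeds once their profitability E₂/h₂ falls below the rate achievable on medium seeds alone: E₂/h₂ = λE₁/(1 + λh₁).
Solve for λ: λE₁h₂ = E₂(1 + λh₁) → λ(E₁h₂ − E₂h₁) = E₂ → λ = E₂/(E₁h₂ − E₂h₁).
λ = 15/(4.3×35 − 15×8.1) = 15/29 = 0.5172 per s.

0.517 per s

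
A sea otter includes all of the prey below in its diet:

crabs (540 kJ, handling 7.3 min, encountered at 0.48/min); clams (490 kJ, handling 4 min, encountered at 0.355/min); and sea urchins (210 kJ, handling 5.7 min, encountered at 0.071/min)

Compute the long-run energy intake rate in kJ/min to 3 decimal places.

70.798 kJ/min

R = (0.48×540 + 0.355×490 + 0.071×210) / (1 + 0.48×7.3 + 0.355×4 + 0.071×5.7) = 448.1/6.329 = 70.8 kJ/min.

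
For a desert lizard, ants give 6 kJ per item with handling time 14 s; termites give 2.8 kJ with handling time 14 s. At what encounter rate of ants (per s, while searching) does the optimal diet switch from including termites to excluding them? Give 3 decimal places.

0.062 per s

The zero-one rule: include termites iff E₂/h₂ > λE₁/(1+λh₁). Equality gives the switch point.
λE₁h₂ = E₂ + λE₂h₁ ⇒ λ = E₂/(E₁h₂ − E₂h₁) = 2.8/(84 − 39.2) = 0.0625 per s.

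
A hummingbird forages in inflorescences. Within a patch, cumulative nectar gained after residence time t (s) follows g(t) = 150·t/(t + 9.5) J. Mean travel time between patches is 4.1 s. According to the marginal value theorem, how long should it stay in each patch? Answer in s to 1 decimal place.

6.2 s

Optimal t* satisfies g'(t*) = g(t*)/(T + t*).
g'(t) = 150·9.5/(t + 9.5)². Setting 150·9.5/(t+9.5)² = 150t/[(t+9.5)(4.1+t)] gives 9.5(4.1+t) = t(t+9.5), so t² = 9.5×4.1 = 38.95.
t* = √38.95 = 6.241 s.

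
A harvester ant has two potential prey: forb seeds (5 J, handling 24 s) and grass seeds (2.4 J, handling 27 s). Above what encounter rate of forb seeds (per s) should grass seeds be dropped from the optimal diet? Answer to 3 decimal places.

Drop grass seeds once their profitability E₂/h₂ falls below the rate achievable on forb seeds alone: E₂/h₂ = λE₁/(1 + λh₁).
Solve for λ: λE₁h₂ = E₂(1 + λh₁) → λ(E₁h₂ − E₂h₁) = E₂ → λ = E₂/(E₁h₂ − E₂h₁).
λ = 2.4/(5×27 − 2.4×24) = 2.4/77.4 = 0.03101 per s.

0.031 per s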